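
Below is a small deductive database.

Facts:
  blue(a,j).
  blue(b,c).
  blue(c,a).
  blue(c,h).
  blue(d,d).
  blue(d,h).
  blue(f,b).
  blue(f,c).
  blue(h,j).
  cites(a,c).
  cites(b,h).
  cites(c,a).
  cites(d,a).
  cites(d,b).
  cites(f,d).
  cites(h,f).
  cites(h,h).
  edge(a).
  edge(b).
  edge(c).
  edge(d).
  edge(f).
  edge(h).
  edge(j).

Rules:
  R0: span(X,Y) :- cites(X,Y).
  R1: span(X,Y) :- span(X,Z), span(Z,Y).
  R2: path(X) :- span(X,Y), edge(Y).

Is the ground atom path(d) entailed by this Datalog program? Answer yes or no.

round 1: derive span(a,c) via R0 from cites(a,c)
round 1: derive span(b,h) via R0 from cites(b,h)
round 1: derive span(c,a) via R0 from cites(c,a)
round 1: derive span(d,a) via R0 from cites(d,a)
round 1: derive span(d,b) via R0 from cites(d,b)
round 1: derive span(f,d) via R0 from cites(f,d)
round 1: derive span(h,f) via R0 from cites(h,f)
round 1: derive span(h,h) via R0 from cites(h,h)
round 2: derive span(a,a) via R1 from span(a,c), span(c,a)
round 2: derive span(b,f) via R1 from span(b,h), span(h,f)
round 2: derive span(c,c) via R1 from span(c,a), span(a,c)
round 2: derive span(d,c) via R1 from span(d,a), span(a,c)
round 2: derive span(d,h) via R1 from span(d,b), span(b,h)
round 2: derive span(f,a) via R1 from span(f,d), span(d,a)
round 2: derive span(f,b) via R1 from span(f,d), span(d,b)
round 2: derive span(h,d) via R1 from span(h,f), span(f,d)
round 2: derive path(a) via R2 from span(a,c), edge(c)
round 2: derive path(b) via R2 from span(b,h), edge(h)
round 2: derive path(c) via R2 from span(c,a), edge(a)
round 2: derive path(d) via R2 from span(d,a), edge(a)
round 2: derive path(f) via R2 from span(f,d), edge(d)
round 2: derive path(h) via R2 from span(h,f), edge(f)
round 3: derive span(b,a) via R1 from span(b,f), span(f,a)
round 3: derive span(b,b) via R1 from span(b,f), span(f,b)
round 3: derive span(b,d) via R1 from span(b,f), span(f,d)
round 3: derive span(d,d) via R1 from span(d,h), span(h,d)
round 3: derive span(d,f) via R1 from span(d,b), span(b,f)
round 3: derive span(f,c) via R1 from span(f,a), span(a,c)
round 3: derive span(f,f) via R1 from span(f,b), span(b,f)
round 3: derive span(f,h) via R1 from span(f,b), span(b,h)
round 3: derive span(h,a) via R1 from span(h,d), span(d,a)
round 3: derive span(h,b) via R1 from span(h,d), span(d,b)
round 3: derive span(h,c) via R1 from span(h,d), span(d,c)
round 4: derive span(b,c) via R1 from span(b,a), span(a,c)

yes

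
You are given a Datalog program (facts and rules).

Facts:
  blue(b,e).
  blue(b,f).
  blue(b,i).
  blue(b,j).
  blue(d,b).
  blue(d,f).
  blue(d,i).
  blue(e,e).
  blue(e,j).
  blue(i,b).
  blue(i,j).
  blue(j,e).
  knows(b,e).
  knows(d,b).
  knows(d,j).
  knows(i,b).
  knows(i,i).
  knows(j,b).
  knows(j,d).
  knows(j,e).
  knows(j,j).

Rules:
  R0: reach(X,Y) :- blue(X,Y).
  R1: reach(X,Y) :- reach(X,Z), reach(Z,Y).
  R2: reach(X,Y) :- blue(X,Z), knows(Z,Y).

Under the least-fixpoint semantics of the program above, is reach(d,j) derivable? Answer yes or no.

yes

round 1: derive reach(b,e) via R0 from blue(b,e)
round 1: derive reach(b,f) via R0 from blue(b,f)
round 1: derive reach(b,i) via R0 from blue(b,i)
round 1: derive reach(b,j) via R0 from blue(b,j)
round 1: derive reach(d,b) via R0 from blue(d,b)
round 1: derive reach(d,f) via R0 from blue(d,f)
round 1: derive reach(d,i) via R0 from blue(d,i)
round 1: derive reach(e,e) via R0 from blue(e,e)
round 1: derive reach(e,j) via R0 from blue(e,j)
round 1: derive reach(i,b) via R0 from blue(i,b)
round 1: derive reach(i,j) via R0 from blue(i,j)
round 1: derive reach(j,e) via R0 from blue(j,e)
round 1: derive reach(b,b) via R2 from blue(b,i), knows(i,b)
round 1: derive reach(b,d) via R2 from blue(b,j), knows(j,d)
round 1: derive reach(d,e) via R2 from blue(d,b), knows(b,e)
round 1: derive reach(e,b) via R2 from blue(e,j), knows(j,b)
round 1: derive reach(e,d) via R2 from blue(e,j), knows(j,d)
round 1: derive reach(i,d) via R2 from blue(i,j), knows(j,d)
round 1: derive reach(i,e) via R2 from blue(i,b), knows(b,e)
round 2: derive reach(d,d) via R1 from reach(d,b), reach(b,d)
round 2: derive reach(d,j) via R1 from reach(d,b), reach(b,j)
round 2: derive reach(e,f) via R1 from reach(e,b), reach(b,f)
round 2: derive reach(e,i) via R1 from reach(e,b), reach(b,i)
round 2: derive reach(i,f) via R1 from reach(i,b), reach(b,f)
round 2: derive reach(i,i) via R1 from reach(i,b), reach(b,i)
round 2: derive reach(j,b) via R1 from reach(j,e), reach(e,b)
round 2: derive reach(j,d) via R1 from reach(j,e), reach(e,d)
round 2: derive reach(j,j) via R1 from reach(j,e), reach(e,j)
round 3: derive reach(j,f) via R1 from reach(j,b), reach(b,f)
round 3: derive reach(j,i) via R1 from reach(j,b), reach(b,i)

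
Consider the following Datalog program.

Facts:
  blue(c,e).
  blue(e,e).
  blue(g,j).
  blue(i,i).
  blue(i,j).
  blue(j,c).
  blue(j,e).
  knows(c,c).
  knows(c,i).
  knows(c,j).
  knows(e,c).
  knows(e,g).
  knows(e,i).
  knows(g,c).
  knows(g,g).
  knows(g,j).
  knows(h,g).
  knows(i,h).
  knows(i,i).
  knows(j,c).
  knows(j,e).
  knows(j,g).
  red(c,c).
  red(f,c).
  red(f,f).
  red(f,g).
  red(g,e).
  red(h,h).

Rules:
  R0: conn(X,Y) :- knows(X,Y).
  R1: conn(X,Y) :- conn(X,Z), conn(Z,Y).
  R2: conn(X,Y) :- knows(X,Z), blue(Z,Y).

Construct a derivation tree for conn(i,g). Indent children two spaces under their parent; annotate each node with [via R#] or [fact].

round 1: derive conn(c,c) via R0 from knows(c,c)
round 1: derive conn(c,i) via R0 from knows(c,i)
round 1: derive conn(c,j) via R0 from knows(c,j)
round 1: derive conn(e,c) via R0 from knows(e,c)
round 1: derive conn(e,g) via R0 from knows(e,g)
round 1: derive conn(e,i) via R0 from knows(e,i)
round 1: derive conn(g,c) via R0 from knows(g,c)
round 1: derive conn(g,g) via R0 from knows(g,g)
round 1: derive conn(g,j) via R0 from knows(g,j)
round 1: derive conn(h,g) via R0 from knows(h,g)
round 1: derive conn(i,h) via R0 from knows(i,h)
round 1: derive conn(i,i) via R0 from knows(i,i)
round 1: derive conn(j,c) via R0 from knows(j,c)
round 1: derive conn(j,e) via R0 from knows(j,e)
round 1: derive conn(j,g) via R0 from knows(j,g)
round 1: derive conn(c,e) via R2 from knows(c,c), blue(c,e)
round 1: derive conn(e,e) via R2 from knows(e,c), blue(c,e)
round 1: derive conn(e,j) via R2 from knows(e,g), blue(g,j)
round 1: derive conn(g,e) via R2 from knows(g,c), blue(c,e)
round 1: derive conn(h,j) via R2 from knows(h,g), blue(g,j)
round 1: derive conn(i,j) via R2 from knows(i,i), blue(i,j)
round 1: derive conn(j,j) via R2 from knows(j,g), blue(g,j)
round 2: derive conn(c,g) via R1 from conn(c,e), conn(e,g)
round 2: derive conn(c,h) via R1 from conn(c,i), conn(i,h)
round 2: derive conn(e,h) via R1 from conn(e,i), conn(i,h)
round 2: derive conn(g,i) via R1 from conn(g,c), conn(c,i)
round 2: derive conn(h,c) via R1 from conn(h,g), conn(g,c)
round 2: derive conn(h,e) via R1 from conn(h,g), conn(g,e)
round 2: derive conn(i,c) via R1 from conn(i,j), conn(j,c)
round 2: derive conn(i,e) via R1 from conn(i,j), conn(j,e)
round 2: derive conn(i,g) via R1 from conn(i,h), conn(h,g)
round 2: derive conn(j,i) via R1 from conn(j,c), conn(c,i)
round 3: derive conn(g,h) via R1 from conn(g,c), conn(c,h)
round 3: derive conn(h,h) via R1 from conn(h,c), conn(c,h)
round 3: derive conn(h,i) via R1 from conn(h,c), conn(c,i)
round 3: derive conn(j,h) via R1 from conn(j,c), conn(c,h)

conn(i,g)  [via R1]
  conn(i,h)  [via R0]
    knows(i,h)  [fact]
  conn(h,g)  [via R0]
    knows(h,g)  [fact]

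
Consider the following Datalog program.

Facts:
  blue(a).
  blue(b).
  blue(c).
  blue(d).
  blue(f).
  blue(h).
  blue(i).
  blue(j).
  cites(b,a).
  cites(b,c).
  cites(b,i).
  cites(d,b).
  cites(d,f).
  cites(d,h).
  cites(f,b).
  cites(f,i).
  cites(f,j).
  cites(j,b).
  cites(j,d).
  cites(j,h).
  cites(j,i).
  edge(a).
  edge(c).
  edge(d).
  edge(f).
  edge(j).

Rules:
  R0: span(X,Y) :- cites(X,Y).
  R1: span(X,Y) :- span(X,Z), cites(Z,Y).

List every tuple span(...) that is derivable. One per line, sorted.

span(b,a)
span(b,c)
span(b,i)
span(d,a)
span(d,b)
span(d,c)
span(d,d)
span(d,f)
span(d,h)
span(d,i)
span(d,j)
span(f,a)
span(f,b)
span(f,c)
span(f,d)
span(f,f)
span(f,h)
span(f,i)
span(f,j)
span(j,a)
span(j,b)
span(j,c)
span(j,d)
span(j,f)
span(j,h)
span(j,i)
span(j,j)

round 1: derive span(b,a) via R0 from cites(b,a)
round 1: derive span(b,c) via R0 from cites(b,c)
round 1: derive span(b,i) via R0 from cites(b,i)
round 1: derive span(d,b) via R0 from cites(d,b)
round 1: derive span(d,f) via R0 from cites(d,f)
round 1: derive span(d,h) via R0 from cites(d,h)
round 1: derive span(f,b) via R0 from cites(f,b)
round 1: derive span(f,i) via R0 from cites(f,i)
round 1: derive span(f,j) via R0 from cites(f,j)
round 1: derive span(j,b) via R0 from cites(j,b)
round 1: derive span(j,d) via R0 from cites(j,d)
round 1: derive span(j,h) via R0 from cites(j,h)
round 1: derive span(j,i) via R0 from cites(j,i)
round 2: derive span(d,a) via R1 from span(d,b), cites(b,a)
round 2: derive span(d,c) via R1 from span(d,b), cites(b,c)
round 2: derive span(d,i) via R1 from span(d,b), cites(b,i)
round 2: derive span(d,j) via R1 from span(d,f), cites(f,j)
round 2: derive span(f,a) via R1 from span(f,b), cites(b,a)
round 2: derive span(f,c) via R1 from span(f,b), cites(b,c)
round 2: derive span(f,d) via R1 from span(f,j), cites(j,d)
round 2: derive span(f,h) via R1 from span(f,j), cites(j,h)
round 2: derive span(j,a) via R1 from span(j,b), cites(b,a)
round 2: derive span(j,c) via R1 from span(j,b), cites(b,c)
round 2: derive span(j,f) via R1 from span(j,d), cites(d,f)
round 3: derive span(d,d) via R1 from span(d,j), cites(j,d)
round 3: derive span(f,f) via R1 from span(f,d), cites(d,f)
round 3: derive span(j,j) via R1 from span(j,f), cites(f,j)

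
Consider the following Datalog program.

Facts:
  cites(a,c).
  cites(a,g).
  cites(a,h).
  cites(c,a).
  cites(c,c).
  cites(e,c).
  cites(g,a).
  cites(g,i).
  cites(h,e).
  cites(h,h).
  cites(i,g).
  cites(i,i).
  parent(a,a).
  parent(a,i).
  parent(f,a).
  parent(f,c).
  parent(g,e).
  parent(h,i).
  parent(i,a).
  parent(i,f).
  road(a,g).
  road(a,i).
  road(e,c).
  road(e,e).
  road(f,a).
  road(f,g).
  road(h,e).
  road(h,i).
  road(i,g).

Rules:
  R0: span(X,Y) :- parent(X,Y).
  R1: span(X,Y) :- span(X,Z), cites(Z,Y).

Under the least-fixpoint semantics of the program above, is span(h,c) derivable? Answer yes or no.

yes

round 1: derive span(a,a) via R0 from parent(a,a)
round 1: derive span(a,i) via R0 from parent(a,i)
round 1: derive span(f,a) via R0 from parent(f,a)
round 1: derive span(f,c) via R0 from parent(f,c)
round 1: derive span(g,e) via R0 from parent(g,e)
round 1: derive span(h,i) via R0 from parent(h,i)
round 1: derive span(i,a) via R0 from parent(i,a)
round 1: derive span(i,f) via R0 from parent(i,f)
round 2: derive span(a,c) via R1 from span(a,a), cites(a,c)
round 2: derive span(a,g) via R1 from span(a,a), cites(a,g)
round 2: derive span(a,h) via R1 from span(a,a), cites(a,h)
round 2: derive span(f,g) via R1 from span(f,a), cites(a,g)
round 2: derive span(f,h) via R1 from span(f,a), cites(a,h)
round 2: derive span(g,c) via R1 from span(g,e), cites(e,c)
round 2: derive span(h,g) via R1 from span(h,i), cites(i,g)
round 2: derive span(i,c) via R1 from span(i,a), cites(a,c)
round 2: derive span(i,g) via R1 from span(i,a), cites(a,g)
round 2: derive span(i,h) via R1 from span(i,a), cites(a,h)
round 3: derive span(a,e) via R1 from span(a,h), cites(h,e)
round 3: derive span(f,e) via R1 from span(f,h), cites(h,e)
round 3: derive span(f,i) via R1 from span(f,g), cites(g,i)
round 3: derive span(g,a) via R1 from span(g,c), cites(c,a)
round 3: derive span(h,a) via R1 from span(h,g), cites(g,a)
round 3: derive span(i,e) via R1 from span(i,h), cites(h,e)
round 3: derive span(i,i) via R1 from span(i,g), cites(g,i)
round 4: derive span(g,g) via R1 from span(g,a), cites(a,g)
round 4: derive span(g,h) via R1 from span(g,a), cites(a,h)
round 4: derive span(h,c) via R1 from span(h,a), cites(a,c)
round 4: derive span(h,h) via R1 from span(h,a), cites(a,h)
round 5: derive span(g,i) via R1 from span(g,g), cites(g,i)
round 5: derive span(h,e) via R1 from span(h,h), cites(h,e)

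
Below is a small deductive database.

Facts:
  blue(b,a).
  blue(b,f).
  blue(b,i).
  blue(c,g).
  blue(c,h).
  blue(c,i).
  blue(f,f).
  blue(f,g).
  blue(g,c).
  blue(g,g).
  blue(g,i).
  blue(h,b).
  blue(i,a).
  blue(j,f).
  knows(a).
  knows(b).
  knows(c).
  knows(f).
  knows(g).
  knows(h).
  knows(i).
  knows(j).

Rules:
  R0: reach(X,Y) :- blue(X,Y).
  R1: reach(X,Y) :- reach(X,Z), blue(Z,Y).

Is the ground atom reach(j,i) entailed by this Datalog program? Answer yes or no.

yes

round 1: derive reach(b,a) via R0 from blue(b,a)
round 1: derive reach(b,f) via R0 from blue(b,f)
round 1: derive reach(b,i) via R0 from blue(b,i)
round 1: derive reach(c,g) via R0 from blue(c,g)
round 1: derive reach(c,h) via R0 from blue(c,h)
round 1: derive reach(c,i) via R0 from blue(c,i)
round 1: derive reach(f,f) via R0 from blue(f,f)
round 1: derive reach(f,g) via R0 from blue(f,g)
round 1: derive reach(g,c) via R0 from blue(g,c)
round 1: derive reach(g,g) via R0 from blue(g,g)
round 1: derive reach(g,i) via R0 from blue(g,i)
round 1: derive reach(h,b) via R0 from blue(h,b)
round 1: derive reach(i,a) via R0 from blue(i,a)
round 1: derive reach(j,f) via R0 from blue(j,f)
round 2: derive reach(b,g) via R1 from reach(b,f), blue(f,g)
round 2: derive reach(c,a) via R1 from reach(c,i), blue(i,a)
round 2: derive reach(c,b) via R1 from reach(c,h), blue(h,b)
round 2: derive reach(c,c) via R1 from reach(c,g), blue(g,c)
round 2: derive reach(f,c) via R1 from reach(f,g), blue(g,c)
round 2: derive reach(f,i) via R1 from reach(f,g), blue(g,i)
round 2: derive reach(g,a) via R1 from reach(g,i), blue(i,a)
round 2: derive reach(g,h) via R1 from reach(g,c), blue(c,h)
round 2: derive reach(h,a) via R1 from reach(h,b), blue(b,a)
round 2: derive reach(h,f) via R1 from reach(h,b), blue(b,f)
round 2: derive reach(h,i) via R1 from reach(h,b), blue(b,i)
round 2: derive reach(j,g) via R1 from reach(j,f), blue(f,g)
round 3: derive reach(b,c) via R1 from reach(b,g), blue(g,c)
round 3: derive reach(c,f) via R1 from reach(c,b), blue(b,f)
round 3: derive reach(f,a) via R1 from reach(f,i), blue(i,a)
round 3: derive reach(f,h) via R1 from reach(f,c), blue(c,h)
round 3: derive reach(g,b) via R1 from reach(g,h), blue(h,b)
round 3: derive reach(h,g) via R1 from reach(h,f), blue(f,g)
round 3: derive reach(j,c) via R1 from reach(j,g), blue(g,c)
round 3: derive reach(j,i) via R1 from reach(j,g), blue(g,i)
round 4: derive reach(b,h) via R1 from reach(b,c), blue(c,h)
round 4: derive reach(f,b) via R1 from reach(f,h), blue(h,b)
round 4: derive reach(g,f) via R1 from reach(g,b), blue(b,f)
round 4: derive reach(h,c) via R1 from reach(h,g), blue(g,c)
round 4: derive reach(j,a) via R1 from reach(j,i), blue(i,a)
round 4: derive reach(j,h) via R1 from reach(j,c), blue(c,h)
round 5: derive reach(b,b) via R1 from reach(b,h), blue(h,b)
round 5: derive reach(h,h) via R1 from reach(h,c), blue(c,h)
round 5: derive reach(j,b) via R1 from reach(j,h), blue(h,b)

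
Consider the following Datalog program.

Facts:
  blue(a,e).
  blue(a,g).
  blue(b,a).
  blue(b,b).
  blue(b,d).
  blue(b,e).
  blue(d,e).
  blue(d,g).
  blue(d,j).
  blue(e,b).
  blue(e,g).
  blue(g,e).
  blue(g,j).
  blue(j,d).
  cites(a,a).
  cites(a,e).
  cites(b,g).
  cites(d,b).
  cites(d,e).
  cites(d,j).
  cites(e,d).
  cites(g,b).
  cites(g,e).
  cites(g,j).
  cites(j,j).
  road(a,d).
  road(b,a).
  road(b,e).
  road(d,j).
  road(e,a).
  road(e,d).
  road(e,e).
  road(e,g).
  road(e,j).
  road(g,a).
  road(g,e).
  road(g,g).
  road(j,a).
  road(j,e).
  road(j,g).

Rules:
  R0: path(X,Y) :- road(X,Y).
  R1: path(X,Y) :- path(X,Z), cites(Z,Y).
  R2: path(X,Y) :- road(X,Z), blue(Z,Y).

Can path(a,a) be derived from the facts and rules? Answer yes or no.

round 1: derive path(a,d) via R0 from road(a,d)
round 1: derive path(b,a) via R0 from road(b,a)
round 1: derive path(b,e) via R0 from road(b,e)
round 1: derive path(d,j) via R0 from road(d,j)
round 1: derive path(e,a) via R0 from road(e,a)
round 1: derive path(e,d) via R0 from road(e,d)
round 1: derive path(e,e) via R0 from road(e,e)
round 1: derive path(e,g) via R0 from road(e,g)
round 1: derive path(e,j) via R0 from road(e,j)
round 1: derive path(g,a) via R0 from road(g,a)
round 1: derive path(g,e) via R0 from road(g,e)
round 1: derive path(g,g) via R0 from road(g,g)
round 1: derive path(j,a) via R0 from road(j,a)
round 1: derive path(j,e) via R0 from road(j,e)
round 1: derive path(j,g) via R0 from road(j,g)
round 1: derive path(a,e) via R2 from road(a,d), blue(d,e)
round 1: derive path(a,g) via R2 from road(a,d), blue(d,g)
round 1: derive path(a,j) via R2 from road(a,d), blue(d,j)
round 1: derive path(b,b) via R2 from road(b,e), blue(e,b)
round 1: derive path(b,g) via R2 from road(b,a), blue(a,g)
round 1: derive path(d,d) via R2 from road(d,j), blue(j,d)
round 1: derive path(e,b) via R2 from road(e,e), blue(e,b)
round 1: derive path(g,b) via R2 from road(g,e), blue(e,b)
round 1: derive path(g,j) via R2 from road(g,g), blue(g,j)
round 1: derive path(j,b) via R2 from road(j,e), blue(e,b)
round 1: derive path(j,j) via R2 from road(j,g), blue(g,j)
round 2: derive path(a,b) via R1 from path(a,d), cites(d,b)
round 2: derive path(b,d) via R1 from path(b,e), cites(e,d)
round 2: derive path(b,j) via R1 from path(b,g), cites(g,j)
round 2: derive path(d,b) via R1 from path(d,d), cites(d,b)
round 2: derive path(d,e) via R1 from path(d,d), cites(d,e)
round 2: derive path(g,d) via R1 from path(g,e), cites(e,d)
round 2: derive path(j,d) via R1 from path(j,e), cites(e,d)
round 3: derive path(d,g) via R1 from path(d,b), cites(b,g)

no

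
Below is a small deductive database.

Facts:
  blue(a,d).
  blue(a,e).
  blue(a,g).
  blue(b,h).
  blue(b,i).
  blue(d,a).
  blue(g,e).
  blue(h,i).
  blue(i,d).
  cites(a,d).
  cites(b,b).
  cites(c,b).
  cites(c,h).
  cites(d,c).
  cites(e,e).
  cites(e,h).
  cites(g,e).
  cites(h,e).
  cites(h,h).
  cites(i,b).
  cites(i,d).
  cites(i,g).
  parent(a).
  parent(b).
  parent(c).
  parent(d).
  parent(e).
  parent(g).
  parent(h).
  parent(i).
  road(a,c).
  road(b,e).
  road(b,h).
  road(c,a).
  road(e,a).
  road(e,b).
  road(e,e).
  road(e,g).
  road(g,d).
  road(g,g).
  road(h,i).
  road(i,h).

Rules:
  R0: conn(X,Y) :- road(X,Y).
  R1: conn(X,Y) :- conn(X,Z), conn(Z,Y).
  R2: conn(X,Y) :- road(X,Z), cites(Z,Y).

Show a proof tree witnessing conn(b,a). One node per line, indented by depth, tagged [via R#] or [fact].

round 1: derive conn(a,c) via R0 from road(a,c)
round 1: derive conn(b,e) via R0 from road(b,e)
round 1: derive conn(b,h) via R0 from road(b,h)
round 1: derive conn(c,a) via R0 from road(c,a)
round 1: derive conn(e,a) via R0 from road(e,a)
round 1: derive conn(e,b) via R0 from road(e,b)
round 1: derive conn(e,e) via R0 from road(e,e)
round 1: derive conn(e,g) via R0 from road(e,g)
round 1: derive conn(g,d) via R0 from road(g,d)
round 1: derive conn(g,g) via R0 from road(g,g)
round 1: derive conn(h,i) via R0 from road(h,i)
round 1: derive conn(i,h) via R0 from road(i,h)
round 1: derive conn(a,b) via R2 from road(a,c), cites(c,b)
round 1: derive conn(a,h) via R2 from road(a,c), cites(c,h)
round 1: derive conn(c,d) via R2 from road(c,a), cites(a,d)
round 1: derive conn(e,d) via R2 from road(e,a), cites(a,d)
round 1: derive conn(e,h) via R2 from road(e,e), cites(e,h)
round 1: derive conn(g,c) via R2 from road(g,d), cites(d,c)
round 1: derive conn(g,e) via R2 from road(g,g), cites(g,e)
round 1: derive conn(h,b) via R2 from road(h,i), cites(i,b)
round 1: derive conn(h,d) via R2 from road(h,i), cites(i,d)
round 1: derive conn(h,g) via R2 from road(h,i), cites(i,g)
round 1: derive conn(i,e) via R2 from road(i,h), cites(h,e)
round 2: derive conn(a,a) via R1 from conn(a,c), conn(c,a)
round 2: derive conn(a,d) via R1 from conn(a,c), conn(c,d)
round 2: derive conn(a,e) via R1 from conn(a,b), conn(b,e)
round 2: derive conn(a,g) via R1 from conn(a,h), conn(h,g)
round 2: derive conn(a,i) via R1 from conn(a,h), conn(h,i)
round 2: derive conn(b,a) via R1 from conn(b,e), conn(e,a)
round 2: derive conn(b,b) via R1 from conn(b,e), conn(e,b)
round 2: derive conn(b,d) via R1 from conn(b,e), conn(e,d)
round 2: derive conn(b,g) via R1 from conn(b,e), conn(e,g)
round 2: derive conn(b,i) via R1 from conn(b,h), conn(h,i)
round 2: derive conn(c,b) via R1 from conn(c,a), conn(a,b)
round 2: derive conn(c,c) via R1 from conn(c,a), conn(a,c)
round 2: derive conn(c,h) via R1 from conn(c,a), conn(a,h)
round 2: derive conn(e,c) via R1 from conn(e,a), conn(a,c)
round 2: derive conn(e,i) via R1 from conn(e,h), conn(h,i)
round 2: derive conn(g,a) via R1 from conn(g,c), conn(c,a)
round 2: derive conn(g,b) via R1 from conn(g,e), conn(e,b)
round 2: derive conn(g,h) via R1 from conn(g,e), conn(e,h)
round 2: derive conn(h,c) via R1 from conn(h,g), conn(g,c)
round 2: derive conn(h,e) via R1 from conn(h,b), conn(b,e)
round 2: derive conn(h,h) via R1 from conn(h,b), conn(b,h)
round 2: derive conn(i,a) via R1 from conn(i,e), conn(e,a)
round 2: derive conn(i,b) via R1 from conn(i,e), conn(e,b)
round 2: derive conn(i,d) via R1 from conn(i,e), conn(e,d)
round 2: derive conn(i,g) via R1 from conn(i,e), conn(e,g)
round 2: derive conn(i,i) via R1 from conn(i,h), conn(h,i)
round 3: derive conn(b,c) via R1 from conn(b,a), conn(a,c)
round 3: derive conn(c,e) via R1 from conn(c,a), conn(a,e)
round 3: derive conn(c,g) via R1 from conn(c,a), conn(a,g)
round 3: derive conn(c,i) via R1 from conn(c,a), conn(a,i)
round 3: derive conn(g,i) via R1 from conn(g,a), conn(a,i)
round 3: derive conn(h,a) via R1 from conn(h,b), conn(b,a)
round 3: derive conn(i,c) via R1 from conn(i,a), conn(a,c)

conn(b,a)  [via R1]
  conn(b,e)  [via R0]
    road(b,e)  [fact]
  conn(e,a)  [via R0]
    road(e,a)  [fact]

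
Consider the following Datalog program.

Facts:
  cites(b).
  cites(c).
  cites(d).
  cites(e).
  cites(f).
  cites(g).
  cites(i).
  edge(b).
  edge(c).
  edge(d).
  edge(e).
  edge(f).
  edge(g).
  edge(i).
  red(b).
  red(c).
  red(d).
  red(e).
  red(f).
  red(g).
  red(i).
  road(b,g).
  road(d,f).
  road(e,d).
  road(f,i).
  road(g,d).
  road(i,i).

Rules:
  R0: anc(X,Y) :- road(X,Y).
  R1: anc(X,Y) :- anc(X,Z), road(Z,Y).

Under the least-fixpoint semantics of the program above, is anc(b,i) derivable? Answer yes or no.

round 1: derive anc(b,g) via R0 from road(b,g)
round 1: derive anc(d,f) via R0 from road(d,f)
round 1: derive anc(e,d) via R0 from road(e,d)
round 1: derive anc(f,i) via R0 from road(f,i)
round 1: derive anc(g,d) via R0 from road(g,d)
round 1: derive anc(i,i) via R0 from road(i,i)
round 2: derive anc(b,d) via R1 from anc(b,g), road(g,d)
round 2: derive anc(d,i) via R1 from anc(d,f), road(f,i)
round 2: derive anc(e,f) via R1 from anc(e,d), road(d,f)
round 2: derive anc(g,f) via R1 from anc(g,d), road(d,f)
round 3: derive anc(b,f) via R1 from anc(b,d), road(d,f)
round 3: derive anc(e,i) via R1 from anc(e,f), road(f,i)
round 3: derive anc(g,i) via R1 from anc(g,f), road(f,i)
round 4: derive anc(b,i) via R1 from anc(b,f), road(f,i)

yes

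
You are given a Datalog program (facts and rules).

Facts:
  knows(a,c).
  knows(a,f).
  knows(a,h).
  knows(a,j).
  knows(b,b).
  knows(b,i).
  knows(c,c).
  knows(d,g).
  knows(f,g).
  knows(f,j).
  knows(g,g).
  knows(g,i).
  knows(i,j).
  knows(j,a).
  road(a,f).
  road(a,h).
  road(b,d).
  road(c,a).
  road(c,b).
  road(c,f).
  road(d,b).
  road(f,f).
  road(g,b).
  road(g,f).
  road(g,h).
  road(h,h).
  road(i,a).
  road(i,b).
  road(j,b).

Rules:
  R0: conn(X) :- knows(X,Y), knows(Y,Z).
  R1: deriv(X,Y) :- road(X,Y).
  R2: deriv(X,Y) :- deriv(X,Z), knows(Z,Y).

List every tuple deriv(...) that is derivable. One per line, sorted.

round 1: derive deriv(a,f) via R1 from road(a,f)
round 1: derive deriv(a,h) via R1 from road(a,h)
round 1: derive deriv(b,d) via R1 from road(b,d)
round 1: derive deriv(c,a) via R1 from road(c,a)
round 1: derive deriv(c,b) via R1 from road(c,b)
round 1: derive deriv(c,f) via R1 from road(c,f)
round 1: derive deriv(d,b) via R1 from road(d,b)
round 1: derive deriv(f,f) via R1 from road(f,f)
round 1: derive deriv(g,b) via R1 from road(g,b)
round 1: derive deriv(g,f) via R1 from road(g,f)
round 1: derive deriv(g,h) via R1 from road(g,h)
round 1: derive deriv(h,h) via R1 from road(h,h)
round 1: derive deriv(i,a) via R1 from road(i,a)
round 1: derive deriv(i,b) via R1 from road(i,b)
round 1: derive deriv(j,b) via R1 from road(j,b)
round 2: derive deriv(a,g) via R2 from deriv(a,f), knows(f,g)
round 2: derive deriv(a,j) via R2 from deriv(a,f), knows(f,j)
round 2: derive deriv(b,g) via R2 from deriv(b,d), knows(d,g)
round 2: derive deriv(c,c) via R2 from deriv(c,a), knows(a,c)
round 2: derive deriv(c,g) via R2 from deriv(c,f), knows(f,g)
round 2: derive deriv(c,h) via R2 from deriv(c,a), knows(a,h)
round 2: derive deriv(c,i) via R2 from deriv(c,b), knows(b,i)
round 2: derive deriv(c,j) via R2 from deriv(c,a), knows(a,j)
round 2: derive deriv(d,i) via R2 from deriv(d,b), knows(b,i)
round 2: derive deriv(f,g) via R2 from deriv(f,f), knows(f,g)
round 2: derive deriv(f,j) via R2 from deriv(f,f), knows(f,j)
round 2: derive deriv(g,g) via R2 from deriv(g,f), knows(f,g)
round 2: derive deriv(g,i) via R2 from deriv(g,b), knows(b,i)
round 2: derive deriv(g,j) via R2 from deriv(g,f), knows(f,j)
round 2: derive deriv(i,c) via R2 from deriv(i,a), knows(a,c)
round 2: derive deriv(i,f) via R2 from deriv(i,a), knows(a,f)
round 2: derive deriv(i,h) via R2 from deriv(i,a), knows(a,h)
round 2: derive deriv(i,i) via R2 from deriv(i,b), knows(b,i)
round 2: derive deriv(i,j) via R2 from deriv(i,a), knows(a,j)
round 2: derive deriv(j,i) via R2 from deriv(j,b), knows(b,i)
round 3: derive deriv(a,a) via R2 from deriv(a,j), knows(j,a)
round 3: derive deriv(a,i) via R2 from deriv(a,g), knows(g,i)
round 3: derive deriv(b,i) via R2 from deriv(b,g), knows(g,i)
round 3: derive deriv(d,j) via R2 from deriv(d,i), knows(i,j)
round 3: derive deriv(f,a) via R2 from deriv(f,j), knows(j,a)
round 3: derive deriv(f,i) via R2 from deriv(f,g), knows(g,i)
round 3: derive deriv(g,a) via R2 from deriv(g,j), knows(j,a)
round 3: derive deriv(i,g) via R2 from deriv(i,f), knows(f,g)
round 3: derive deriv(j,j) via R2 from deriv(j,i), knows(i,j)
round 4: derive deriv(a,c) via R2 from deriv(a,a), knows(a,c)
round 4: derive deriv(b,j) via R2 from deriv(b,i), knows(i,j)
round 4: derive deriv(d,a) via R2 from deriv(d,j), knows(j,a)
round 4: derive deriv(f,c) via R2 from deriv(f,a), knows(a,c)
round 4: derive deriv(f,h) via R2 from deriv(f,a), knows(a,h)
round 4: derive deriv(g,c) via R2 from deriv(g,a), knows(a,c)
round 4: derive deriv(j,a) via R2 from deriv(j,j), knows(j,a)
round 5: derive deriv(b,a) via R2 from deriv(b,j), knows(j,a)
round 5: derive deriv(d,c) via R2 from deriv(d,a), knows(a,c)
round 5: derive deriv(d,f) via R2 from deriv(d,a), knows(a,f)
round 5: derive deriv(d,h) via R2 from deriv(d,a), knows(a,h)
round 5: derive deriv(j,c) via R2 from deriv(j,a), knows(a,c)
round 5: derive deriv(j,f) via R2 from deriv(j,a), knows(a,f)
round 5: derive deriv(j,h) via R2 from deriv(j,a), knows(a,h)
round 6: derive deriv(b,c) via R2 from deriv(b,a), knows(a,c)
round 6: derive deriv(b,f) via R2 from deriv(b,a), knows(a,f)
round 6: derive deriv(b,h) via R2 from deriv(b,a), knows(a,h)
round 6: derive deriv(d,g) via R2 from deriv(d,f), knows(f,g)
round 6: derive deriv(j,g) via R2 from deriv(j,f), knows(f,g)

deriv(a,a)
deriv(a,c)
deriv(a,f)
deriv(a,g)
deriv(a,h)
deriv(a,i)
deriv(a,j)
deriv(b,a)
deriv(b,c)
deriv(b,d)
deriv(b,f)
deriv(b,g)
deriv(b,h)
deriv(b,i)
deriv(b,j)
deriv(c,a)
deriv(c,b)
deriv(c,c)
deriv(c,f)
deriv(c,g)
deriv(c,h)
deriv(c,i)
deriv(c,j)
deriv(d,a)
deriv(d,b)
deriv(d,c)
deriv(d,f)
deriv(d,g)
deriv(d,h)
deriv(d,i)
deriv(d,j)
deriv(f,a)
deriv(f,c)
deriv(f,f)
deriv(f,g)
deriv(f,h)
deriv(f,i)
deriv(f,j)
deriv(g,a)
deriv(g,b)
deriv(g,c)
deriv(g,f)
deriv(g,g)
deriv(g,h)
deriv(g,i)
deriv(g,j)
deriv(h,h)
deriv(i,a)
deriv(i,b)
deriv(i,c)
deriv(i,f)
deriv(i,g)
deriv(i,h)
deriv(i,i)
deriv(i,j)
deriv(j,a)
deriv(j,b)
deriv(j,c)
deriv(j,f)
deriv(j,g)
deriv(j,h)
deriv(j,i)
deriv(j,j)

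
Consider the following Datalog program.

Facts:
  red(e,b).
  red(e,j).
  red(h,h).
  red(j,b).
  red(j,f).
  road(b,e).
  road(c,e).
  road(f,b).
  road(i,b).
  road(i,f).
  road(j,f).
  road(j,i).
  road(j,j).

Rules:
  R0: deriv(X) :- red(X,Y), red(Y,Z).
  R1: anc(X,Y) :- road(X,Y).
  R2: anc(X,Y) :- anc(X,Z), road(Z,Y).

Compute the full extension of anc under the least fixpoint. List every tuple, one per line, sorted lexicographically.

anc(b,e)
anc(c,e)
anc(f,b)
anc(f,e)
anc(i,b)
anc(i,e)
anc(i,f)
anc(j,b)
anc(j,e)
anc(j,f)
anc(j,i)
anc(j,j)

round 1: derive anc(b,e) via R1 from road(b,e)
round 1: derive anc(c,e) via R1 from road(c,e)
round 1: derive anc(f,b) via R1 from road(f,b)
round 1: derive anc(i,b) via R1 from road(i,b)
round 1: derive anc(i,f) via R1 from road(i,f)
round 1: derive anc(j,f) via R1 from road(j,f)
round 1: derive anc(j,i) via R1 from road(j,i)
round 1: derive anc(j,j) via R1 from road(j,j)
round 2: derive anc(f,e) via R2 from anc(f,b), road(b,e)
round 2: derive anc(i,e) via R2 from anc(i,b), road(b,e)
round 2: derive anc(j,b) via R2 from anc(j,f), road(f,b)
round 3: derive anc(j,e) via R2 from anc(j,b), road(b,e)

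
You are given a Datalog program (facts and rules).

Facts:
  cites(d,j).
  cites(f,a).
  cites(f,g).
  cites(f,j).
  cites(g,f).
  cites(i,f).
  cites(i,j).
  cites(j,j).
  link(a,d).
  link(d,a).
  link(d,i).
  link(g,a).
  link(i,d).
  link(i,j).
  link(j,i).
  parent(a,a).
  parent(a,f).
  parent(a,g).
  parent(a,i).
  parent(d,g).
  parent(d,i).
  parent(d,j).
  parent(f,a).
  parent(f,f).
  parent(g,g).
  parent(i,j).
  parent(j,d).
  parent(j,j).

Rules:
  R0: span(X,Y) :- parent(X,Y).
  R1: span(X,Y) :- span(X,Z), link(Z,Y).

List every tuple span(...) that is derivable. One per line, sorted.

round 1: derive span(a,a) via R0 from parent(a,a)
round 1: derive span(a,f) via R0 from parent(a,f)
round 1: derive span(a,g) via R0 from parent(a,g)
round 1: derive span(a,i) via R0 from parent(a,i)
round 1: derive span(d,g) via R0 from parent(d,g)
round 1: derive span(d,i) via R0 from parent(d,i)
round 1: derive span(d,j) via R0 from parent(d,j)
round 1: derive span(f,a) via R0 from parent(f,a)
round 1: derive span(f,f) via R0 from parent(f,f)
round 1: derive span(g,g) via R0 from parent(g,g)
round 1: derive span(i,j) via R0 from parent(i,j)
round 1: derive span(j,d) via R0 from parent(j,d)
round 1: derive span(j,j) via R0 from parent(j,j)
round 2: derive span(a,d) via R1 from span(a,a), link(a,d)
round 2: derive span(a,j) via R1 from span(a,i), link(i,j)
round 2: derive span(d,a) via R1 from span(d,g), link(g,a)
round 2: derive span(d,d) via R1 from span(d,i), link(i,d)
round 2: derive span(f,d) via R1 from span(f,a), link(a,d)
round 2: derive span(g,a) via R1 from span(g,g), link(g,a)
round 2: derive span(i,i) via R1 from span(i,j), link(j,i)
round 2: derive span(j,a) via R1 from span(j,d), link(d,a)
round 2: derive span(j,i) via R1 from span(j,d), link(d,i)
round 3: derive span(f,i) via R1 from span(f,d), link(d,i)
round 3: derive span(g,d) via R1 from span(g,a), link(a,d)
round 3: derive span(i,d) via R1 from span(i,i), link(i,d)
round 4: derive span(f,j) via R1 from span(f,i), link(i,j)
round 4: derive span(g,i) via R1 from span(g,d), link(d,i)
round 4: derive span(i,a) via R1 from span(i,d), link(d,a)
round 5: derive span(g,j) via R1 from span(g,i), link(i,j)

span(a,a)
span(a,d)
span(a,f)
span(a,g)
span(a,i)
span(a,j)
span(d,a)
span(d,d)
span(d,g)
span(d,i)
span(d,j)
span(f,a)
span(f,d)
span(f,f)
span(f,i)
span(f,j)
span(g,a)
span(g,d)
span(g,g)
span(g,i)
span(g,j)
span(i,a)
span(i,d)
span(i,i)
span(i,j)
span(j,a)
span(j,d)
span(j,i)
span(j,j)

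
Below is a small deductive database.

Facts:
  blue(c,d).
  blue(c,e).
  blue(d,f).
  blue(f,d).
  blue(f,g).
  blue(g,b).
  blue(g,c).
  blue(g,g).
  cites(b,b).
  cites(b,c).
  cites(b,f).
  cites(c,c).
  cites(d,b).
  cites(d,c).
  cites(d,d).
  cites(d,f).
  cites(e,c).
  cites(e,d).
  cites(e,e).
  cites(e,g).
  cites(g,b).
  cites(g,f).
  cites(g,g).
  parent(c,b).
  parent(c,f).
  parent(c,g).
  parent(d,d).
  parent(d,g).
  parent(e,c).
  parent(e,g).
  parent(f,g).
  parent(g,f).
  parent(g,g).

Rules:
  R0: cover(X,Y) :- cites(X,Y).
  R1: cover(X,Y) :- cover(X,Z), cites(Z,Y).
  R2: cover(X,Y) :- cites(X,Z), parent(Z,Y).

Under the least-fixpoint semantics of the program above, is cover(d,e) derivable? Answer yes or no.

round 1: derive cover(b,b) via R0 from cites(b,b)
round 1: derive cover(b,c) via R0 from cites(b,c)
round 1: derive cover(b,f) via R0 from cites(b,f)
round 1: derive cover(c,c) via R0 from cites(c,c)
round 1: derive cover(d,b) via R0 from cites(d,b)
round 1: derive cover(d,c) via R0 from cites(d,c)
round 1: derive cover(d,d) via R0 from cites(d,d)
round 1: derive cover(d,f) via R0 from cites(d,f)
round 1: derive cover(e,c) via R0 from cites(e,c)
round 1: derive cover(e,d) via R0 from cites(e,d)
round 1: derive cover(e,e) via R0 from cites(e,e)
round 1: derive cover(e,g) via R0 from cites(e,g)
round 1: derive cover(g,b) via R0 from cites(g,b)
round 1: derive cover(g,f) via R0 from cites(g,f)
round 1: derive cover(g,g) via R0 from cites(g,g)
round 1: derive cover(b,g) via R2 from cites(b,c), parent(c,g)
round 1: derive cover(c,b) via R2 from cites(c,c), parent(c,b)
round 1: derive cover(c,f) via R2 from cites(c,c), parent(c,f)
round 1: derive cover(c,g) via R2 from cites(c,c), parent(c,g)
round 1: derive cover(d,g) via R2 from cites(d,c), parent(c,g)
round 1: derive cover(e,b) via R2 from cites(e,c), parent(c,b)
round 1: derive cover(e,f) via R2 from cites(e,c), parent(c,f)
round 2: derive cover(g,c) via R1 from cover(g,b), cites(b,c)

no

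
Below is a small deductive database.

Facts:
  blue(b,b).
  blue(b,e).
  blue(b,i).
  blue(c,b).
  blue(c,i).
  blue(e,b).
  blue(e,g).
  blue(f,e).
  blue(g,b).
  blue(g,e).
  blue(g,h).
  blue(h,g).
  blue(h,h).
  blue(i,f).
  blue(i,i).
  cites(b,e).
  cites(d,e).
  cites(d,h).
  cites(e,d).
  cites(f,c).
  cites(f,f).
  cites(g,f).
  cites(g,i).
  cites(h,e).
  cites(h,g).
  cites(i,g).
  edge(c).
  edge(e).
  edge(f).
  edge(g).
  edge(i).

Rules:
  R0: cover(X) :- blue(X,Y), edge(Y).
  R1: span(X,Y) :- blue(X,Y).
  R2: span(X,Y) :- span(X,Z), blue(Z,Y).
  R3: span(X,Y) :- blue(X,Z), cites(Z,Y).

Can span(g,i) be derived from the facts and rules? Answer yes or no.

yes

round 1: derive span(b,b) via R1 from blue(b,b)
round 1: derive span(b,e) via R1 from blue(b,e)
round 1: derive span(b,i) via R1 from blue(b,i)
round 1: derive span(c,b) via R1 from blue(c,b)
round 1: derive span(c,i) via R1 from blue(c,i)
round 1: derive span(e,b) via R1 from blue(e,b)
round 1: derive span(e,g) via R1 from blue(e,g)
round 1: derive span(f,e) via R1 from blue(f,e)
round 1: derive span(g,b) via R1 from blue(g,b)
round 1: derive span(g,e) via R1 from blue(g,e)
round 1: derive span(g,h) via R1 from blue(g,h)
round 1: derive span(h,g) via R1 from blue(h,g)
round 1: derive span(h,h) via R1 from blue(h,h)
round 1: derive span(i,f) via R1 from blue(i,f)
round 1: derive span(i,i) via R1 from blue(i,i)
round 1: derive span(b,d) via R3 from blue(b,e), cites(e,d)
round 1: derive span(b,g) via R3 from blue(b,i), cites(i,g)
round 1: derive span(c,e) via R3 from blue(c,b), cites(b,e)
round 1: derive span(c,g) via R3 from blue(c,i), cites(i,g)
round 1: derive span(e,e) via R3 from blue(e,b), cites(b,e)
round 1: derive span(e,f) via R3 from blue(e,g), cites(g,f)
round 1: derive span(e,i) via R3 from blue(e,g), cites(g,i)
round 1: derive span(f,d) via R3 from blue(f,e), cites(e,d)
round 1: derive span(g,d) via R3 from blue(g,e), cites(e,d)
round 1: derive span(g,g) via R3 from blue(g,h), cites(h,g)
round 1: derive span(h,e) via R3 from blue(h,h), cites(h,e)
round 1: derive span(h,f) via R3 from blue(h,g), cites(g,f)
round 1: derive span(h,i) via R3 from blue(h,g), cites(g,i)
round 1: derive span(i,c) via R3 from blue(i,f), cites(f,c)
round 1: derive span(i,g) via R3 from blue(i,i), cites(i,g)
round 2: derive span(b,f) via R2 from span(b,i), blue(i,f)
round 2: derive span(b,h) via R2 from span(b,g), blue(g,h)
round 2: derive span(c,f) via R2 from span(c,i), blue(i,f)
round 2: derive span(c,h) via R2 from span(c,g), blue(g,h)
round 2: derive span(e,h) via R2 from span(e,g), blue(g,h)
round 2: derive span(f,b) via R2 from span(f,e), blue(e,b)
round 2: derive span(f,g) via R2 from span(f,e), blue(e,g)
round 2: derive span(g,i) via R2 from span(g,b), blue(b,i)
round 2: derive span(h,b) via R2 from span(h,e), blue(e,b)
round 2: derive span(i,b) via R2 from span(i,c), blue(c,b)
round 2: derive span(i,e) via R2 from span(i,f), blue(f,e)
round 2: derive span(i,h) via R2 from span(i,g), blue(g,h)
round 3: derive span(f,h) via R2 from span(f,g), blue(g,h)
round 3: derive span(f,i) via R2 from span(f,b), blue(b,i)
round 3: derive span(g,f) via R2 from span(g,i), blue(i,f)
round 4: derive span(f,f) via R2 from span(f,i), blue(i,f)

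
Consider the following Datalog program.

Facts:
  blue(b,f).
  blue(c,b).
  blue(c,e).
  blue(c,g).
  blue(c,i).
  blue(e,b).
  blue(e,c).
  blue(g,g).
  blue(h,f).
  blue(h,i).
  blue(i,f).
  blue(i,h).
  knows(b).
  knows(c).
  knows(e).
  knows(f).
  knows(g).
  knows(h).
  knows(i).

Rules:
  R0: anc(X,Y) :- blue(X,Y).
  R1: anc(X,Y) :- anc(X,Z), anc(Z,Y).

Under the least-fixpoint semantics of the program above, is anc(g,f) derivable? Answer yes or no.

no

round 1: derive anc(b,f) via R0 from blue(b,f)
round 1: derive anc(c,b) via R0 from blue(c,b)
round 1: derive anc(c,e) via R0 from blue(c,e)
round 1: derive anc(c,g) via R0 from blue(c,g)
round 1: derive anc(c,i) via R0 from blue(c,i)
round 1: derive anc(e,b) via R0 from blue(e,b)
round 1: derive anc(e,c) via R0 from blue(e,c)
round 1: derive anc(g,g) via R0 from blue(g,g)
round 1: derive anc(h,f) via R0 from blue(h,f)
round 1: derive anc(h,i) via R0 from blue(h,i)
round 1: derive anc(i,f) via R0 from blue(i,f)
round 1: derive anc(i,h) via R0 from blue(i,h)
round 2: derive anc(c,c) via R1 from anc(c,e), anc(e,c)
round 2: derive anc(c,f) via R1 from anc(c,b), anc(b,f)
round 2: derive anc(c,h) via R1 from anc(c,i), anc(i,h)
round 2: derive anc(e,e) via R1 from anc(e,c), anc(c,e)
round 2: derive anc(e,f) via R1 from anc(e,b), anc(b,f)
round 2: derive anc(e,g) via R1 from anc(e,c), anc(c,g)
round 2: derive anc(e,i) via R1 from anc(e,c), anc(c,i)
round 2: derive anc(h,h) via R1 from anc(h,i), anc(i,h)
round 2: derive anc(i,i) via R1 from anc(i,h), anc(h,i)
round 3: derive anc(e,h) via R1 from anc(e,c), anc(c,h)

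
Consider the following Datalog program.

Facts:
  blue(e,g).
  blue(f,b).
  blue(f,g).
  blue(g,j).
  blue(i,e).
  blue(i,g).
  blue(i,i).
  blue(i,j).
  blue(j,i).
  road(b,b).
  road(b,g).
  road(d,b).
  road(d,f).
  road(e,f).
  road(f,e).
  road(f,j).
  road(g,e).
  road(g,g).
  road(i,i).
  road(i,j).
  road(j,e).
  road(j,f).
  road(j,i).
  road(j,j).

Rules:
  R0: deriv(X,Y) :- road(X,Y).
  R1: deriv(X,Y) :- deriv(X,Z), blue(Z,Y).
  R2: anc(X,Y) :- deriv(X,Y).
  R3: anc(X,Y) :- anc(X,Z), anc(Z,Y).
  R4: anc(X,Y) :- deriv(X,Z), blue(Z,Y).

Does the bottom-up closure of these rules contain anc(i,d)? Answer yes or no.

round 1: derive deriv(b,b) via R0 from road(b,b)
round 1: derive deriv(b,g) via R0 from road(b,g)
round 1: derive deriv(d,b) via R0 from road(d,b)
round 1: derive deriv(d,f) via R0 from road(d,f)
round 1: derive deriv(e,f) via R0 from road(e,f)
round 1: derive deriv(f,e) via R0 from road(f,e)
round 1: derive deriv(f,j) via R0 from road(f,j)
round 1: derive deriv(g,e) via R0 from road(g,e)
round 1: derive deriv(g,g) via R0 from road(g,g)
round 1: derive deriv(i,i) via R0 from road(i,i)
round 1: derive deriv(i,j) via R0 from road(i,j)
round 1: derive deriv(j,e) via R0 from road(j,e)
round 1: derive deriv(j,f) via R0 from road(j,f)
round 1: derive deriv(j,i) via R0 from road(j,i)
round 1: derive deriv(j,j) via R0 from road(j,j)
round 2: derive deriv(b,j) via R1 from deriv(b,g), blue(g,j)
round 2: derive deriv(d,g) via R1 from deriv(d,f), blue(f,g)
round 2: derive deriv(e,b) via R1 from deriv(e,f), blue(f,b)
round 2: derive deriv(e,g) via R1 from deriv(e,f), blue(f,g)
round 2: derive deriv(f,g) via R1 from deriv(f,e), blue(e,g)
round 2: derive deriv(f,i) via R1 from deriv(f,j), blue(j,i)
round 2: derive deriv(g,j) via R1 from deriv(g,g), blue(g,j)
round 2: derive deriv(i,e) via R1 from deriv(i,i), blue(i,e)
round 2: derive deriv(i,g) via R1 from deriv(i,i), blue(i,g)
round 2: derive deriv(j,b) via R1 from deriv(j,f), blue(f,b)
round 2: derive deriv(j,g) via R1 from deriv(j,e), blue(e,g)
round 2: derive anc(b,b) via R2 from deriv(b,b)
round 2: derive anc(b,g) via R2 from deriv(b,g)
round 2: derive anc(d,b) via R2 from deriv(d,b)
round 2: derive anc(d,f) via R2 from deriv(d,f)
round 2: derive anc(e,f) via R2 from deriv(e,f)
round 2: derive anc(f,e) via R2 from deriv(f,e)
round 2: derive anc(f,j) via R2 from deriv(f,j)
round 2: derive anc(g,e) via R2 from deriv(g,e)
round 2: derive anc(g,g) via R2 from deriv(g,g)
round 2: derive anc(i,i) via R2 from deriv(i,i)
round 2: derive anc(i,j) via R2 from deriv(i,j)
round 2: derive anc(j,e) via R2 from deriv(j,e)
round 2: derive anc(j,f) via R2 from deriv(j,f)
round 2: derive anc(j,i) via R2 from deriv(j,i)
round 2: derive anc(j,j) via R2 from deriv(j,j)
round 2: derive anc(b,j) via R4 from deriv(b,g), blue(g,j)
round 2: derive anc(d,g) via R4 from deriv(d,f), blue(f,g)
round 2: derive anc(e,b) via R4 from deriv(e,f), blue(f,b)
round 2: derive anc(e,g) via R4 from deriv(e,f), blue(f,g)
round 2: derive anc(f,g) via R4 from deriv(f,e), blue(e,g)
round 2: derive anc(f,i) via R4 from deriv(f,j), blue(j,i)
round 2: derive anc(g,j) via R4 from deriv(g,g), blue(g,j)
round 2: derive anc(i,e) via R4 from deriv(i,i), blue(i,e)
round 2: derive anc(i,g) via R4 from deriv(i,i), blue(i,g)
round 2: derive anc(j,b) via R4 from deriv(j,f), blue(f,b)
round 2: derive anc(j,g) via R4 from deriv(j,e), blue(e,g)
round 3: derive deriv(b,i) via R1 from deriv(b,j), blue(j,i)
round 3: derive deriv(d,j) via R1 from deriv(d,g), blue(g,j)
round 3: derive deriv(e,j) via R1 from deriv(e,g), blue(g,j)
round 3: derive deriv(g,i) via R1 from deriv(g,j), blue(j,i)
round 3: derive anc(b,e) via R3 from anc(b,g), anc(g,e)
round 3: derive anc(b,f) via R3 from anc(b,j), anc(j,f)
round 3: derive anc(b,i) via R3 from anc(b,j), anc(j,i)
round 3: derive anc(d,e) via R3 from anc(d,f), anc(f,e)
round 3: derive anc(d,i) via R3 from anc(d,f), anc(f,i)
round 3: derive anc(d,j) via R3 from anc(d,b), anc(b,j)
round 3: derive anc(e,e) via R3 from anc(e,f), anc(f,e)
round 3: derive anc(e,i) via R3 from anc(e,f), anc(f,i)
round 3: derive anc(e,j) via R3 from anc(e,b), anc(b,j)
round 3: derive anc(f,b) via R3 from anc(f,e), anc(e,b)
round 3: derive anc(f,f) via R3 from anc(f,e), anc(e,f)
round 3: derive anc(g,b) via R3 from anc(g,e), anc(e,b)
round 3: derive anc(g,f) via R3 from anc(g,e), anc(e,f)
round 3: derive anc(g,i) via R3 from anc(g,j), anc(j,i)
round 3: derive anc(i,b) via R3 from anc(i,e), anc(e,b)
round 3: derive anc(i,f) via R3 from anc(i,e), anc(e,f)
round 4: derive deriv(b,e) via R1 from deriv(b,i), blue(i,e)
round 4: derive deriv(d,i) via R1 from deriv(d,j), blue(j,i)
round 4: derive deriv(e,i) via R1 from deriv(e,j), blue(j,i)
round 5: derive deriv(d,e) via R1 from deriv(d,i), blue(i,e)
round 5: derive deriv(e,e) via R1 from deriv(e,i), blue(i,e)

no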